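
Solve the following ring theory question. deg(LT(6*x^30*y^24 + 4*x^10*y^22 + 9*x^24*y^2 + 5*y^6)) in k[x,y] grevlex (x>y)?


LT: 6*x^30*y^24
deg_x=30, deg_y=24
Total=30+24=54


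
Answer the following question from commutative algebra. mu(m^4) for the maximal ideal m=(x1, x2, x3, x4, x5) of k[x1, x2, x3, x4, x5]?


Graded Nakayama: mu(m^d) = dim_k (m^d/m^(d+1)) = #degree-4 monomials in 5 vars
C(n+d-1,d)=C(8,4)=70


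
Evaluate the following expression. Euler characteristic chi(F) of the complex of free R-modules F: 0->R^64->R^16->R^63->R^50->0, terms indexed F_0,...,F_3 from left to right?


chi = sum (-1)^i * rank:
(-1)^0*64=64
(-1)^1*16=-16
(-1)^2*63=63
(-1)^3*50=-50
chi=61


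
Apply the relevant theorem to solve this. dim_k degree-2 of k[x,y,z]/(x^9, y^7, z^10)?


Need i<9, j<7, k<10 with i+j+k=2.
For each i, j ranges over max(0,2-i-9)..min(6,2-i):
  i=0: j in [0,2] -> 3
  i=1: j in [0,1] -> 2
  i=2: j in [0,0] -> 1
H(2) = 3+2+1 = 6


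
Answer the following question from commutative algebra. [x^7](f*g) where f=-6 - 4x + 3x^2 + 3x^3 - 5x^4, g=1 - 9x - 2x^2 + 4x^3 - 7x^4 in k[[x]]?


[x^7] = sum a_i*b_j, i+j=7
  3*-7=-21
  -5*4=-20
Sum=-41


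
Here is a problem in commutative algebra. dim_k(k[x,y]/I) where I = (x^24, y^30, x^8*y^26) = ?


k[x,y]/I, I = (x^24, y^30, x^8*y^26)
Rect: 24x30=720. Corner: (24-8)x(30-26)=64.
dim = 720-64 = 656


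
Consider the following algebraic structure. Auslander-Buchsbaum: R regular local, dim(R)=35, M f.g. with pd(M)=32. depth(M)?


pd+depth=depth(R)=35
depth=35-32=3


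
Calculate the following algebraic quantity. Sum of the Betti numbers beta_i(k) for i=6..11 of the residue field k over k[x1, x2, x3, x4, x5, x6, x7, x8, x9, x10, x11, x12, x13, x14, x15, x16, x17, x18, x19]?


Koszul resolution: beta_i(k)=C(n,i), n=19
C(19,6)=27132, C(19,7)=50388, C(19,8)=75582, C(19,9)=92378, C(19,10)=92378, C(19,11)=75582
Sum=413440


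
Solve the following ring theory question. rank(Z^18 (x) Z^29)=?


rank(M(x)N) = rank(M)*rank(N)
18*29 = 522


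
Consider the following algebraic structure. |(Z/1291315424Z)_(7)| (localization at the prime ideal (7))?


7-primary part: 1291315424=7^9*32
Size=7^9=40353607


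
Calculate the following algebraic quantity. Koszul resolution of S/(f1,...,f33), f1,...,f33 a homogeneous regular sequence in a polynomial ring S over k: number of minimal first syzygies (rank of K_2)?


Regular sequence => Koszul complex is the minimal free resolution.
Syz_1 minimally generated by Koszul relations f_i*e_j - f_j*e_i (i<j): mu(Syz_1) = beta_2 = C(m,2) = m(m-1)/2
m=33
33*32/2 = 528


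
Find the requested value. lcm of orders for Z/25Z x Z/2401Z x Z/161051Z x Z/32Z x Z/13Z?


Exponent = lcm of the cyclic orders; pairwise coprime => product.
5^2*7^4*11^5*2^5*13^1=25*2401*161051*32*13=4021507890400


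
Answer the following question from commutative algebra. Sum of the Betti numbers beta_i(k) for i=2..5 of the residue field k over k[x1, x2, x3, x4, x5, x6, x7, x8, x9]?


Koszul resolution: beta_i(k)=C(n,i), n=9
C(9,2)=36, C(9,3)=84, C(9,4)=126, C(9,5)=126
Sum=372


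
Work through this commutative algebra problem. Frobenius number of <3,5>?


gcd(3,5)=1 => F=ab-a-b=3*5-3-5=15-8=7


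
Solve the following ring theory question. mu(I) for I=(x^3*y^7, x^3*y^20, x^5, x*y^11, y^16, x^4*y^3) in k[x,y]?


Remove redundant (divisible by others).
x^3*y^20 redundant.
Min: x^5, x^4*y^3, x^3*y^7, x*y^11, y^16
Count=5


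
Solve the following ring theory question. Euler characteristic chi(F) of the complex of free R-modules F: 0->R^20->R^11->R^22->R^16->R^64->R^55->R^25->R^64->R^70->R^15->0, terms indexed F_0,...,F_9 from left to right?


chi = sum (-1)^i * rank:
(-1)^0*20=20
(-1)^1*11=-11
(-1)^2*22=22
(-1)^3*16=-16
(-1)^4*64=64
(-1)^5*55=-55
(-1)^6*25=25
(-1)^7*64=-64
(-1)^8*70=70
(-1)^9*15=-15
chi=40


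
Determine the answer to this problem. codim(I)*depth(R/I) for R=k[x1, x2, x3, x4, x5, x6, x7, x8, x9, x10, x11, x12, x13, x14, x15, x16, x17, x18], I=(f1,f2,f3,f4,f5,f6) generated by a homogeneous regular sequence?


codim=6, depth=dim(R/I)=18-6=12
Product=6*12=72


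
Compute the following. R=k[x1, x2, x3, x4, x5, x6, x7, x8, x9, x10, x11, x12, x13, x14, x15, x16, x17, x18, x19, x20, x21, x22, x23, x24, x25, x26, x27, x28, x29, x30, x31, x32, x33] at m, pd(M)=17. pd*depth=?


pd+depth=33
depth=33-17=16
pd*depth=17*16=272


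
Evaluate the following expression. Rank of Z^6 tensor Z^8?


rank(M(x)N) = rank(M)*rank(N)
6*8 = 48


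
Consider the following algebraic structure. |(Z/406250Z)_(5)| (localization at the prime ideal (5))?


5-primary part: 406250=5^6*26
Size=5^6=15625


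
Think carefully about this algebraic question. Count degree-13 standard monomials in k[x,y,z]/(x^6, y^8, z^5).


Need i<6, j<8, k<5 with i+j+k=13.
For each i, j ranges over max(0,13-i-4)..min(7,13-i):
  i=0: j in [9,7] -> 0
  i=1: j in [8,7] -> 0
  i=2: j in [7,7] -> 1
  i=3: j in [6,7] -> 2
  i=4: j in [5,7] -> 3
  i=5: j in [4,7] -> 4
H(13) = 0+0+1+2+3+4 = 10


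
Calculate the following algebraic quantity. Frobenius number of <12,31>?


gcd(12,31)=1 => F=ab-a-b=12*31-12-31=372-43=329


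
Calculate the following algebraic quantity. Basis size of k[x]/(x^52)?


Basis: 1,x,...,x^51
dim=52


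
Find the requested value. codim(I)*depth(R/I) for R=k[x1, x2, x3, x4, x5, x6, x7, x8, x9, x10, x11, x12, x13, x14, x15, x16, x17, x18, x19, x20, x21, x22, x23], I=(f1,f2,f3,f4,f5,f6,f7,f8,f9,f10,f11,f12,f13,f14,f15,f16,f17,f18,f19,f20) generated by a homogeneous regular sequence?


codim=20, depth=dim(R/I)=23-20=3
Product=20*3=60


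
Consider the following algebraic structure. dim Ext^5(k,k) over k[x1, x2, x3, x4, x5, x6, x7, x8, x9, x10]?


C(n,i)=C(10,5)=252


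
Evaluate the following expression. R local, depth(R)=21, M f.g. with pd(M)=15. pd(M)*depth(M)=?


pd+depth=21
depth=21-15=6
pd*depth=15*6=90


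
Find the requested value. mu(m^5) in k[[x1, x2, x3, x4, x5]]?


C(n+d-1,d)=C(9,5)=126


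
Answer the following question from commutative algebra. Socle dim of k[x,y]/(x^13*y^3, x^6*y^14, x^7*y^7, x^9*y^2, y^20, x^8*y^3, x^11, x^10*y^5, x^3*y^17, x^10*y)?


Socle = ann(m) = span of standard monomials u with x*u, y*u in I (staircase corners).
Redundant generators: x^10*y^5, x^13*y^3
Minimal generators: x^11, x^10*y, x^9*y^2, x^8*y^3, x^7*y^7, x^6*y^14, x^3*y^17, y^20
Corners: x^2y^19, x^5y^16, x^6y^13, x^7y^6, x^8y^2, x^9y, x^10
Socle dim=7


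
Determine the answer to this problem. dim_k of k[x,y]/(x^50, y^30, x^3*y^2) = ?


k[x,y]/I, I = (x^50, y^30, x^3*y^2)
Rect: 50x30=1500. Corner: (50-3)x(30-2)=1316.
dim = 1500-1316 = 184


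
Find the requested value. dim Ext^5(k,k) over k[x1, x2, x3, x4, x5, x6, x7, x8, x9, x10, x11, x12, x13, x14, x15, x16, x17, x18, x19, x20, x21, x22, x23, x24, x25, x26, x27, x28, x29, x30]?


C(n,i)=C(30,5)=142506


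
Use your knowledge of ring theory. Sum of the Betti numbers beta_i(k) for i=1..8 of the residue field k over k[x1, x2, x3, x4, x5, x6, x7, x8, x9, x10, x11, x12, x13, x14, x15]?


Koszul resolution: beta_i(k)=C(n,i), n=15
C(15,1)=15, C(15,2)=105, C(15,3)=455, C(15,4)=1365, C(15,5)=3003, C(15,6)=5005, C(15,7)=6435, C(15,8)=6435
Sum=22818


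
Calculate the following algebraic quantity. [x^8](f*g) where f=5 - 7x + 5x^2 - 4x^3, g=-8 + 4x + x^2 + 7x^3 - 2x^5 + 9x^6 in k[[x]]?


[x^8] = sum a_i*b_j, i+j=8
  5*9=45
  -4*-2=8
Sum=53


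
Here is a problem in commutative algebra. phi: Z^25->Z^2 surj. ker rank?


rank(ker) = 25-2 = 23


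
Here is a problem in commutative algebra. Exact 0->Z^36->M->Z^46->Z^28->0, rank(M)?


Alt sum=0:
(-1)^0*36 + (-1)^1*? + (-1)^2*46 + (-1)^3*28=0
rank(M)=54


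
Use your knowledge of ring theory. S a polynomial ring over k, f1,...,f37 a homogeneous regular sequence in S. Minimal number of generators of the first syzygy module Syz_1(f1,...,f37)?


Regular sequence => Koszul complex is the minimal free resolution.
Syz_1 minimally generated by Koszul relations f_i*e_j - f_j*e_i (i<j): mu(Syz_1) = beta_2 = C(m,2) = m(m-1)/2
m=37
37*36/2 = 666


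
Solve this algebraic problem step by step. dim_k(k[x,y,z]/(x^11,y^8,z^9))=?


Basis: x^iy^jz^k, i<11,j<8,k<9
11*8*9=792


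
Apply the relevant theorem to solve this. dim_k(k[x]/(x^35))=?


Basis: 1,x,...,x^34
dim=35


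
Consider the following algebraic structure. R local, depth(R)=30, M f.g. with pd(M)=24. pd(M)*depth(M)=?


pd+depth=30
depth=30-24=6
pd*depth=24*6=144


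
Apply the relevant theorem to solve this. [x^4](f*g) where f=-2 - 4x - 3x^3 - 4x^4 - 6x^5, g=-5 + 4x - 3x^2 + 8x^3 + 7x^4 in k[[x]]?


[x^4] = sum a_i*b_j, i+j=4
  -2*7=-14
  -4*8=-32
  -3*4=-12
  -4*-5=20
Sum=-38


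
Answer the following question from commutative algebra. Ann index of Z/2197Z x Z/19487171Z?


Exponent = lcm of the cyclic orders; pairwise coprime => product.
13^3*11^7=2197*19487171=42813314687


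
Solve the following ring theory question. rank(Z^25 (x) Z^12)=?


rank(M(x)N) = rank(M)*rank(N)
25*12 = 300


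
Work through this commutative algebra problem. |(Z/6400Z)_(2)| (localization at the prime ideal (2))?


2-primary part: 6400=2^8*25
Size=2^8=256


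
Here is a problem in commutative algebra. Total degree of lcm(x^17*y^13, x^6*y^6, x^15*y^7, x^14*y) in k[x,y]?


lcm = componentwise max:
x: max(17,6,15,14)=17
y: max(13,6,7,1)=13
Total=17+13=30


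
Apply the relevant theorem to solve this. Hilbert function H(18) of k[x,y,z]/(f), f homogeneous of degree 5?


C(20,2)-C(15,2)=190-105=85


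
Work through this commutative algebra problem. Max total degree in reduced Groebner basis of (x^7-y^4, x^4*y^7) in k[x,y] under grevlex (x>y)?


LT(f1)=x^7, LT(f2)=x^4y^7, lcm=x^7y^7
S(f1,f2) = y^7*f1 - x^3*f2 = -y^11
Reduced GB = {f1, f2, y^11}; degrees 7, 11, 11
Max = 11


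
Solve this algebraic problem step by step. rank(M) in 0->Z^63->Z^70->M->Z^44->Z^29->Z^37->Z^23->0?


Alt sum=0:
(-1)^0*63 + (-1)^1*70 + (-1)^2*? + (-1)^3*44 + (-1)^4*29 + (-1)^5*37 + (-1)^6*23=0
rank(M)=36


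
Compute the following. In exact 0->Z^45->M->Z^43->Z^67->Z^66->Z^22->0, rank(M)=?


Alt sum=0:
(-1)^0*45 + (-1)^1*? + (-1)^2*43 + (-1)^3*67 + (-1)^4*66 + (-1)^5*22=0
rank(M)=65


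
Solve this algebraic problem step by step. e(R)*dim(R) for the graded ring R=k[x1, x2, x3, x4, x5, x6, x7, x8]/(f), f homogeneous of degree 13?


e(R)=deg(f)=13, dim(R)=8-1=7
e*dim=13*7=91


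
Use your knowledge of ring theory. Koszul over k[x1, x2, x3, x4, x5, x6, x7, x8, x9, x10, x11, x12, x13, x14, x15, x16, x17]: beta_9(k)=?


C(n,i)=C(17,9)=24310


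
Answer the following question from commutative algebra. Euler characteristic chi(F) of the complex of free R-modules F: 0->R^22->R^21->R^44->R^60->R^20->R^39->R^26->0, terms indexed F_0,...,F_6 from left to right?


chi = sum (-1)^i * rank:
(-1)^0*22=22
(-1)^1*21=-21
(-1)^2*44=44
(-1)^3*60=-60
(-1)^4*20=20
(-1)^5*39=-39
(-1)^6*26=26
chi=-8


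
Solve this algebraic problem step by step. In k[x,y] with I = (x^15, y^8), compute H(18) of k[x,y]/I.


k[x,y], I = (x^15, y^8), d = 18
Need i < 15 and d-i < 8.
Range: 11 <= i <= 14.
H(18) = 4


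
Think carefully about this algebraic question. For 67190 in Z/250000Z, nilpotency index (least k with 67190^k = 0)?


67190^k mod 250000:
k=1: 67190
k=2: 246100
k=3: 209000
k=4: 210000
k=5: 150000
k=6: 0
First zero at k = 6


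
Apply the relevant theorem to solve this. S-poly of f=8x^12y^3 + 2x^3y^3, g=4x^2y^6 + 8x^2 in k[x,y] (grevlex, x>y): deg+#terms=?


LT(f)=8x^12y^3, LT(g)=4x^2y^6
lcm(LM)=x^12y^6
S(f,g) (scaled by 32 to clear denominators) = 4y^3*f - 8x^10*g = -64x^12 + 8x^3y^6
2 terms, deg 12.
12+2=14


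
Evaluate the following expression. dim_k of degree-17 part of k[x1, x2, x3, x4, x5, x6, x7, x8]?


C(d+n-1,n-1)=C(24,7)=346104


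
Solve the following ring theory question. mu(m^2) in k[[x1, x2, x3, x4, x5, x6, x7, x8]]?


C(n+d-1,d)=C(9,2)=36


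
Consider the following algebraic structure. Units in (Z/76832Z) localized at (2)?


Local ring = Z/32Z.
phi(32) = 2^4*(2-1) = 16


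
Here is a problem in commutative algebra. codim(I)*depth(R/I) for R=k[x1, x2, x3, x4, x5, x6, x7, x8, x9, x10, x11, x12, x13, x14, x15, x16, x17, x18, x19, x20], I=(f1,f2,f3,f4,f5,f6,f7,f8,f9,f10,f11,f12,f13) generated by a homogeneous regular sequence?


codim=13, depth=dim(R/I)=20-13=7
Product=13*7=91


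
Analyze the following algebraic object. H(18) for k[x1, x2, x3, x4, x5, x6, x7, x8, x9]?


C(d+n-1,n-1)=C(26,8)=1562275


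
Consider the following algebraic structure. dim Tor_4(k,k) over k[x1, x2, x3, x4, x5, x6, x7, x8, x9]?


Koszul: C(n,i)=C(9,4)=126


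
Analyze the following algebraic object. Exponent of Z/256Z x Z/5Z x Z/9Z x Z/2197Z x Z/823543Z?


Exponent = lcm of the cyclic orders; pairwise coprime => product.
2^8*5^1*3^2*13^3*7^7=256*5*9*2197*823543=20843412145920


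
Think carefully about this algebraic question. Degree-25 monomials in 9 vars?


C(d+n-1,n-1)=C(33,8)=13884156


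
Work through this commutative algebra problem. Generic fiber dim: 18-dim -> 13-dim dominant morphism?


dim(fiber)=dim(X)-dim(Y)=18-13=5


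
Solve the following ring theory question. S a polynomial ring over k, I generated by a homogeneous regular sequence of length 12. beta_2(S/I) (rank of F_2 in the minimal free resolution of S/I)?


Regular sequence => Koszul complex is the minimal free resolution.
Syz_1 minimally generated by Koszul relations f_i*e_j - f_j*e_i (i<j): mu(Syz_1) = beta_2 = C(m,2) = m(m-1)/2
m=12
12*11/2 = 66


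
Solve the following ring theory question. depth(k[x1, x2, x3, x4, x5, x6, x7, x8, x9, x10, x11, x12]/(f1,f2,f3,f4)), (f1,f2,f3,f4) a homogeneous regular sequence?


depth(R)=12
depth(R/I)=12-4=8


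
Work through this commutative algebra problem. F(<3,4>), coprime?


gcd(3,4)=1 => F=ab-a-b=3*4-3-4=12-7=5


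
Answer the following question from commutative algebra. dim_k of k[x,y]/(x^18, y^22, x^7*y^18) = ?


k[x,y]/I, I = (x^18, y^22, x^7*y^18)
Rect: 18x22=396. Corner: (18-7)x(22-18)=44.
dim = 396-44 = 352


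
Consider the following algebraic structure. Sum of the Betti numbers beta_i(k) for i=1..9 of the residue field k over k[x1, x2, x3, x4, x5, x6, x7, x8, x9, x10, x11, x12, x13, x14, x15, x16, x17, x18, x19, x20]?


Koszul resolution: beta_i(k)=C(n,i), n=20
C(20,1)=20, C(20,2)=190, C(20,3)=1140, C(20,4)=4845, C(20,5)=15504, C(20,6)=38760, C(20,7)=77520, C(20,8)=125970, C(20,9)=167960
Sum=431909


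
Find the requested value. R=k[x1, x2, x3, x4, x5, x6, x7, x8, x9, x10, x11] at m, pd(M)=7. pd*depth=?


pd+depth=11
depth=11-7=4
pd*depth=7*4=28


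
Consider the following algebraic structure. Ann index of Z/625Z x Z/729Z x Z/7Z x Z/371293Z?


Exponent = lcm of the cyclic orders; pairwise coprime => product.
5^4*3^6*7^1*13^5=625*729*7*371293=1184192611875


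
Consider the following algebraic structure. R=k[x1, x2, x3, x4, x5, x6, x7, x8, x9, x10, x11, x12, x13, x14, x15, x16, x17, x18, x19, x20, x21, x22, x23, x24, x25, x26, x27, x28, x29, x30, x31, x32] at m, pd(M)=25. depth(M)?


pd+depth=depth(R)=32
depth=32-25=7


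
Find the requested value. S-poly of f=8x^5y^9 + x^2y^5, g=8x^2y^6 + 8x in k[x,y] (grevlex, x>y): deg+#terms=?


LT(f)=8x^5y^9, LT(g)=8x^2y^6
lcm(LM)=x^5y^9
S(f,g) (scaled by 64 to clear denominators) = 8*f - 8x^3y^3*g = -64x^4y^3 + 8x^2y^5
2 terms, deg 7.
7+2=9


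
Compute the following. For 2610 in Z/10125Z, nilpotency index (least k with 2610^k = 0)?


2610^k mod 10125:
k=1: 2610
k=2: 8100
k=3: 0
First zero at k = 3


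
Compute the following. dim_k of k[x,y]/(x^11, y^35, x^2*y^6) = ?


k[x,y]/I, I = (x^11, y^35, x^2*y^6)
Rect: 11x35=385. Corner: (11-2)x(35-6)=261.
dim = 385-261 = 124


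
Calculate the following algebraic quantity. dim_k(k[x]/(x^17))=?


Basis: 1,x,...,x^16
dim=17


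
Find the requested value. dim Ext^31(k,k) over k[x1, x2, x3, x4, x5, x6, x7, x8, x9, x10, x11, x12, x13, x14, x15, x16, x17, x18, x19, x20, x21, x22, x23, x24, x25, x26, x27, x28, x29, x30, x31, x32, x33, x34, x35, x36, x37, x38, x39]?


C(n,i)=C(39,31)=61523748


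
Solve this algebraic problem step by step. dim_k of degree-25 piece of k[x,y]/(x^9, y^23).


k[x,y], I = (x^9, y^23), d = 25
Need i < 9 and d-i < 23.
Range: 3 <= i <= 8.
H(25) = 6


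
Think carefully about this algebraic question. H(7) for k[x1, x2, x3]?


C(d+n-1,n-1)=C(9,2)=36


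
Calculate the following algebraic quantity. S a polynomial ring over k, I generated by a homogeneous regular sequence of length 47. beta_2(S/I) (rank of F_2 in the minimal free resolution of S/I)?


Regular sequence => Koszul complex is the minimal free resolution.
Syz_1 minimally generated by Koszul relations f_i*e_j - f_j*e_i (i<j): mu(Syz_1) = beta_2 = C(m,2) = m(m-1)/2
m=47
47*46/2 = 1081


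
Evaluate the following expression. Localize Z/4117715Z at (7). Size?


7-primary part: 4117715=7^7*5
Size=7^7=823543


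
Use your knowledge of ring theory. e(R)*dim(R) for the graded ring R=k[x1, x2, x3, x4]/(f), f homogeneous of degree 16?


e(R)=deg(f)=16, dim(R)=4-1=3
e*dim=16*3=48


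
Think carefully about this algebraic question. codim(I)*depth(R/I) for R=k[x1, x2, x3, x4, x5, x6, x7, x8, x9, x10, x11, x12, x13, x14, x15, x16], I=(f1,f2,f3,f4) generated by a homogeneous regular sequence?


codim=4, depth=dim(R/I)=16-4=12
Product=4*12=48


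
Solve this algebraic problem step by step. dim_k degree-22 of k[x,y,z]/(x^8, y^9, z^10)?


Need i<8, j<9, k<10 with i+j+k=22.
For each i, j ranges over max(0,22-i-9)..min(8,22-i):
  i=0: j in [13,8] -> 0
  i=1: j in [12,8] -> 0
  i=2: j in [11,8] -> 0
  i=3: j in [10,8] -> 0
  i=4: j in [9,8] -> 0
  i=5: j in [8,8] -> 1
  i=6: j in [7,8] -> 2
  i=7: j in [6,8] -> 3
H(22) = 0+0+0+0+0+1+2+3 = 6


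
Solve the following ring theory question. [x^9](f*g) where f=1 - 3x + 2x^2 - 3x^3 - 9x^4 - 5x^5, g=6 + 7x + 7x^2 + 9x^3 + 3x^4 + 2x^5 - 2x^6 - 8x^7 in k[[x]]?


[x^9] = sum a_i*b_j, i+j=9
  2*-8=-16
  -3*-2=6
  -9*2=-18
  -5*3=-15
Sum=-43


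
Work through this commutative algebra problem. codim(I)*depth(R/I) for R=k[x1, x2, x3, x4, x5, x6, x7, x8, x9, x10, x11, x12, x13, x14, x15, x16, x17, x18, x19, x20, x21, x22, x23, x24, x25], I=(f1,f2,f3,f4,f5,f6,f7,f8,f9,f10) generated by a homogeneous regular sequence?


codim=10, depth=dim(R/I)=25-10=15
Product=10*15=150


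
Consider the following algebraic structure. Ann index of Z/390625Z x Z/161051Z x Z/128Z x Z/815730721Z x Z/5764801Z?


Exponent = lcm of the cyclic orders; pairwise coprime => product.
5^8*11^5*2^7*13^8*7^8=390625*161051*128*815730721*5764801=37867319912473930428550000000


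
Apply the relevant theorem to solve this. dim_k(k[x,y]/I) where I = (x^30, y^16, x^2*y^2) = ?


k[x,y]/I, I = (x^30, y^16, x^2*y^2)
Rect: 30x16=480. Corner: (30-2)x(16-2)=392.
dim = 480-392 = 88


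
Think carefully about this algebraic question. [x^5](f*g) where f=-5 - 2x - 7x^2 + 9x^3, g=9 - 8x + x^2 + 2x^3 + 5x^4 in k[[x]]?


[x^5] = sum a_i*b_j, i+j=5
  -2*5=-10
  -7*2=-14
  9*1=9
Sum=-15


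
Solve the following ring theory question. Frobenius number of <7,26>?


gcd(7,26)=1 => F=ab-a-b=7*26-7-26=182-33=149


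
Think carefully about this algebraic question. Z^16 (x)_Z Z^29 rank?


rank(M(x)N) = rank(M)*rank(N)
16*29 = 464


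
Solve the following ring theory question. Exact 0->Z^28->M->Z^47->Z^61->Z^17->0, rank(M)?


Alt sum=0:
(-1)^0*28 + (-1)^1*? + (-1)^2*47 + (-1)^3*61 + (-1)^4*17=0
rank(M)=31


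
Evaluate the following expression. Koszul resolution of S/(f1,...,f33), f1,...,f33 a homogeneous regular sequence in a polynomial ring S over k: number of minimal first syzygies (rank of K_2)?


Regular sequence => Koszul complex is the minimal free resolution.
Syz_1 minimally generated by Koszul relations f_i*e_j - f_j*e_i (i<j): mu(Syz_1) = beta_2 = C(m,2) = m(m-1)/2
m=33
33*32/2 = 528


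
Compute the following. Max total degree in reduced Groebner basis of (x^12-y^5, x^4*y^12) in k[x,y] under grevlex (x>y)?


LT(f1)=x^12, LT(f2)=x^4y^12, lcm=x^12y^12
S(f1,f2) = y^12*f1 - x^8*f2 = -y^17
Reduced GB = {f1, f2, y^17}; degrees 12, 16, 17
Max = 17


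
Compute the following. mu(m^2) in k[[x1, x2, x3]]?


C(n+d-1,d)=C(4,2)=6


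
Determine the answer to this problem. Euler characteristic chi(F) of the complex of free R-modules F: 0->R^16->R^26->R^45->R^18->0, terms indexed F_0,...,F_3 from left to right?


chi = sum (-1)^i * rank:
(-1)^0*16=16
(-1)^1*26=-26
(-1)^2*45=45
(-1)^3*18=-18
chi=17


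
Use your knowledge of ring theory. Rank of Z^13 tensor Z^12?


rank(M(x)N) = rank(M)*rank(N)
13*12 = 156


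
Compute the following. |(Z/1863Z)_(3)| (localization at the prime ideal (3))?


3-primary part: 1863=3^4*23
Size=3^4=81


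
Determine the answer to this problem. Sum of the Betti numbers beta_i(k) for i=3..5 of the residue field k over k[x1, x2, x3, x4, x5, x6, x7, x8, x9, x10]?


Koszul resolution: beta_i(k)=C(n,i), n=10
C(10,3)=120, C(10,4)=210, C(10,5)=252
Sum=582


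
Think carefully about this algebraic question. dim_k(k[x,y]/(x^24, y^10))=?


Basis: x^i*y^j, i<24, j<10
24*10=240


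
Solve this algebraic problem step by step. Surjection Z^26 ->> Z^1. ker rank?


rank(ker) = 26-1 = 25


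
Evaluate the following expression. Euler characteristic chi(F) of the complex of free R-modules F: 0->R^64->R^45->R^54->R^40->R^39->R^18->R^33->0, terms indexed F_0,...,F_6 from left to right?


chi = sum (-1)^i * rank:
(-1)^0*64=64
(-1)^1*45=-45
(-1)^2*54=54
(-1)^3*40=-40
(-1)^4*39=39
(-1)^5*18=-18
(-1)^6*33=33
chi=87


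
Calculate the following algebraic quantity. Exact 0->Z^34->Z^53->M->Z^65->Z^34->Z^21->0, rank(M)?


Alt sum=0:
(-1)^0*34 + (-1)^1*53 + (-1)^2*? + (-1)^3*65 + (-1)^4*34 + (-1)^5*21=0
rank(M)=71


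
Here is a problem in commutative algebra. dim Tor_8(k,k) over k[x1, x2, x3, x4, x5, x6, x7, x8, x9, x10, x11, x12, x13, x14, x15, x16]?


Koszul: C(n,i)=C(16,8)=12870


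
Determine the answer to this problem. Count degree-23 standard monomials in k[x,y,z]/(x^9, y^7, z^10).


Need i<9, j<7, k<10 with i+j+k=23.
For each i, j ranges over max(0,23-i-9)..min(6,23-i):
  i=0: j in [14,6] -> 0
  i=1: j in [13,6] -> 0
  i=2: j in [12,6] -> 0
  i=3: j in [11,6] -> 0
  i=4: j in [10,6] -> 0
  i=5: j in [9,6] -> 0
  i=6: j in [8,6] -> 0
  i=7: j in [7,6] -> 0
  i=8: j in [6,6] -> 1
H(23) = 0+0+0+0+0+0+0+0+1 = 1


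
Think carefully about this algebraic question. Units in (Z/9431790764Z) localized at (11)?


Local ring = Z/2357947691Z.
phi(2357947691) = 11^8*(11-1) = 2143588810


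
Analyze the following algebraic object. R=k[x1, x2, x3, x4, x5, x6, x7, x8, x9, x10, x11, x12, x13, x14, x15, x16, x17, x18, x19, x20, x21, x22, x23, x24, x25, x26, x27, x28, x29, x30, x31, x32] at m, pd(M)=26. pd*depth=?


pd+depth=32
depth=32-26=6
pd*depth=26*6=156


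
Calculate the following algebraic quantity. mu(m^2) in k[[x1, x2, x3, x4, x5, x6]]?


C(n+d-1,d)=C(7,2)=21


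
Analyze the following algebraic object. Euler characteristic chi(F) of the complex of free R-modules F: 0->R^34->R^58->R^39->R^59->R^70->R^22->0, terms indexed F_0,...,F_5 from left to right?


chi = sum (-1)^i * rank:
(-1)^0*34=34
(-1)^1*58=-58
(-1)^2*39=39
(-1)^3*59=-59
(-1)^4*70=70
(-1)^5*22=-22
chi=4


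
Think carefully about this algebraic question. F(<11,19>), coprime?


gcd(11,19)=1 => F=ab-a-b=11*19-11-19=209-30=179


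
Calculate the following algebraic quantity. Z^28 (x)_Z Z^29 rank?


rank(M(x)N) = rank(M)*rank(N)
28*29 = 812


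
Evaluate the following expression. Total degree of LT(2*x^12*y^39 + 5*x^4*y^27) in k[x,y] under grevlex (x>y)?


LT: 2*x^12*y^39
deg_x=12, deg_y=39
Total=12+39=51


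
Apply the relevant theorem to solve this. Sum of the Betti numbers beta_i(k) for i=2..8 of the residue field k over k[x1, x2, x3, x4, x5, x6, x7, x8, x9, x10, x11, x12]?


Koszul resolution: beta_i(k)=C(n,i), n=12
C(12,2)=66, C(12,3)=220, C(12,4)=495, C(12,5)=792, C(12,6)=924, C(12,7)=792, C(12,8)=495
Sum=3784


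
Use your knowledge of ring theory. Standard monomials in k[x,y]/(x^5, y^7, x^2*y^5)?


k[x,y]/I, I = (x^5, y^7, x^2*y^5)
Rect: 5x7=35. Corner: (5-2)x(7-5)=6.
dim = 35-6 = 29


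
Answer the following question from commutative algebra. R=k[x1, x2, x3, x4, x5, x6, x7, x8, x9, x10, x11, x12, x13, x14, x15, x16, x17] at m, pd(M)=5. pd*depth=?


pd+depth=17
depth=17-5=12
pd*depth=5*12=60


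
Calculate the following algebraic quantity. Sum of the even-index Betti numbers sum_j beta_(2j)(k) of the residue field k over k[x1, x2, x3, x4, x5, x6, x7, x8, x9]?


Koszul resolution: beta_i(k)=C(n,i), n=9
sum_even C(9,i) = 2^(n-1) = 2^8 = 256


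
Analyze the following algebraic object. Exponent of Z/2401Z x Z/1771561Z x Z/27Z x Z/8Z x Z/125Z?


Exponent = lcm of the cyclic orders; pairwise coprime => product.
7^4*11^6*3^3*2^3*5^3=2401*1771561*27*8*125=114844984947000


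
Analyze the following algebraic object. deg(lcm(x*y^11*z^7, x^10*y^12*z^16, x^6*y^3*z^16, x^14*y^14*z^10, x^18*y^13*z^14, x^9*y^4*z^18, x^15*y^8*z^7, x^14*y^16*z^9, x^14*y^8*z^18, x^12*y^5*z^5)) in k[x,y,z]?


lcm = componentwise max:
x: max(1,10,6,14,18,9,15,14,14,12)=18
y: max(11,12,3,14,13,4,8,16,8,5)=16
z: max(7,16,16,10,14,18,7,9,18,5)=18
Total=18+16+18=52


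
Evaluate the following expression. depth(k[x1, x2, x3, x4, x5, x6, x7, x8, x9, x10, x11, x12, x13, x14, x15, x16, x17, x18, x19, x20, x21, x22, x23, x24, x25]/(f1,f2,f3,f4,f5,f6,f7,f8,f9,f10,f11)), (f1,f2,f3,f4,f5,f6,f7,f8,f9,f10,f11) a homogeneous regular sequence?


depth(R)=25
depth(R/I)=25-11=14


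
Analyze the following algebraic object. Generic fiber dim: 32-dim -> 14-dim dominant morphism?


dim(fiber)=dim(X)-dim(Y)=32-14=18


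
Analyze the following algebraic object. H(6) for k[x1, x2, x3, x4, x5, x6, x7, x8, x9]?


C(d+n-1,n-1)=C(14,8)=3003


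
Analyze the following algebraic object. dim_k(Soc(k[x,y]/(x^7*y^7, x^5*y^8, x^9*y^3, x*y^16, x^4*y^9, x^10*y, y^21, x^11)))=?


Socle = ann(m) = span of standard monomials u with x*u, y*u in I (staircase corners).
Minimal generators: x^11, x^10*y, x^9*y^3, x^7*y^7, x^5*y^8, x^4*y^9, x*y^16, y^21
Corners: y^20, x^3y^15, x^4y^8, x^6y^7, x^8y^6, x^9y^2, x^10
Socle dim=7


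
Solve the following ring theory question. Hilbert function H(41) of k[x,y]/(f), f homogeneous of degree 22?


H(t)=d for t>=d-1.
d=22, t=41
H(41)=22


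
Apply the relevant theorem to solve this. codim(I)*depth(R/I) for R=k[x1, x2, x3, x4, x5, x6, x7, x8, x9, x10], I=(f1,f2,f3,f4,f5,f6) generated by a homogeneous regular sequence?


codim=6, depth=dim(R/I)=10-6=4
Product=6*4=24


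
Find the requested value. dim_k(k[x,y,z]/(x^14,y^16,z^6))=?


Basis: x^iy^jz^k, i<14,j<16,k<6
14*16*6=1344


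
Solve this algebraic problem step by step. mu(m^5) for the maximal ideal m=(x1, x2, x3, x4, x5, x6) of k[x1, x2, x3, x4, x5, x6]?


Graded Nakayama: mu(m^d) = dim_k (m^d/m^(d+1)) = #degree-5 monomials in 6 vars
C(n+d-1,d)=C(10,5)=252


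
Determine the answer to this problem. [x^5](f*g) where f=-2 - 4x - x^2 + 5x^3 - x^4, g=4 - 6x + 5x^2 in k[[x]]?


[x^5] = sum a_i*b_j, i+j=5
  5*5=25
  -1*-6=6
Sum=31


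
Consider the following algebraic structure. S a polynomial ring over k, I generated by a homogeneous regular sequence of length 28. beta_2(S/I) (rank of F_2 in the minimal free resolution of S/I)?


Regular sequence => Koszul complex is the minimal free resolution.
Syz_1 minimally generated by Koszul relations f_i*e_j - f_j*e_i (i<j): mu(Syz_1) = beta_2 = C(m,2) = m(m-1)/2
m=28
28*27/2 = 378


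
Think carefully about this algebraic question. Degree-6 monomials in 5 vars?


C(d+n-1,n-1)=C(10,4)=210


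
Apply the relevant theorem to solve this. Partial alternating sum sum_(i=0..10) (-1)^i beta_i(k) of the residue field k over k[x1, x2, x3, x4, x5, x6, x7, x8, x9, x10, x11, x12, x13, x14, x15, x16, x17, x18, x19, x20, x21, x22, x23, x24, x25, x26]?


Koszul resolution: beta_i(k)=C(n,i), n=26
sum_(i=0..p) (-1)^i C(n,i) = (-1)^p C(n-1,p)
(-1)^10*C(25,10) = (-1)^10*3268760 = 3268760


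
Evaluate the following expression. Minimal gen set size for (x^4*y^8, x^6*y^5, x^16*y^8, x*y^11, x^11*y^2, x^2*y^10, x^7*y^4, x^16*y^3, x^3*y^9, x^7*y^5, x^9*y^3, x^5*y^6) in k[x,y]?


Remove redundant (divisible by others).
x^16*y^8 redundant.
x^7*y^5 redundant.
x^16*y^3 redundant.
Min: x^11*y^2, x^9*y^3, x^7*y^4, x^6*y^5, x^5*y^6, x^4*y^8, x^3*y^9, x^2*y^10, x*y^11
Count=9


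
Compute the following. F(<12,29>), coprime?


gcd(12,29)=1 => F=ab-a-b=12*29-12-29=348-41=307


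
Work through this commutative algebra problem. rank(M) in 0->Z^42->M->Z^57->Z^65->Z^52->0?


Alt sum=0:
(-1)^0*42 + (-1)^1*? + (-1)^2*57 + (-1)^3*65 + (-1)^4*52=0
rank(M)=86


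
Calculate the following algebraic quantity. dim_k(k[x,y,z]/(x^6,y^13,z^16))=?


Basis: x^iy^jz^k, i<6,j<13,k<16
6*13*16=1248


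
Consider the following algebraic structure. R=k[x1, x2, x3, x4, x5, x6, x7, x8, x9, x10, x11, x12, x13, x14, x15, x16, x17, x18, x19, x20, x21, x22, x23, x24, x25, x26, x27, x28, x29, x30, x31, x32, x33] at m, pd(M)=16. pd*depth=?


pd+depth=33
depth=33-16=17
pd*depth=16*17=272


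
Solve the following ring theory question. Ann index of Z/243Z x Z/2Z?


Exponent = lcm of the cyclic orders; pairwise coprime => product.
3^5*2^1=243*2=486


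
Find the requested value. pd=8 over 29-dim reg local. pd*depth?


pd+depth=29
depth=29-8=21
pd*depth=8*21=168


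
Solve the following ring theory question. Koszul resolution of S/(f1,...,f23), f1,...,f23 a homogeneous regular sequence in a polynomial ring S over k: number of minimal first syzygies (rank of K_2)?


Regular sequence => Koszul complex is the minimal free resolution.
Syz_1 minimally generated by Koszul relations f_i*e_j - f_j*e_i (i<j): mu(Syz_1) = beta_2 = C(m,2) = m(m-1)/2
m=23
23*22/2 = 253


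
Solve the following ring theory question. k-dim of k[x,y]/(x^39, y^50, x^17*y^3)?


k[x,y]/I, I = (x^39, y^50, x^17*y^3)
Rect: 39x50=1950. Corner: (39-17)x(50-3)=1034.
dim = 1950-1034 = 916


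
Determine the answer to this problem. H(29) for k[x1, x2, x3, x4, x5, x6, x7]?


C(d+n-1,n-1)=C(35,6)=1623160


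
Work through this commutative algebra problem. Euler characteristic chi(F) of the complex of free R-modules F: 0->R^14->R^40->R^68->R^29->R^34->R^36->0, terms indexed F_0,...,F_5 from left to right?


chi = sum (-1)^i * rank:
(-1)^0*14=14
(-1)^1*40=-40
(-1)^2*68=68
(-1)^3*29=-29
(-1)^4*34=34
(-1)^5*36=-36
chi=11


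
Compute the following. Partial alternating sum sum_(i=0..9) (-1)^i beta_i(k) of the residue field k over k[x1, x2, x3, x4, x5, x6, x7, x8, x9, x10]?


Koszul resolution: beta_i(k)=C(n,i), n=10
sum_(i=0..p) (-1)^i C(n,i) = (-1)^p C(n-1,p)
(-1)^9*C(9,9) = (-1)^9*1 = -1


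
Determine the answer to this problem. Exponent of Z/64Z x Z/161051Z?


Exponent = lcm of the cyclic orders; pairwise coprime => product.
2^6*11^5=64*161051=10307264


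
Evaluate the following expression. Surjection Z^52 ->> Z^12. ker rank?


rank(ker) = 52-12 = 40


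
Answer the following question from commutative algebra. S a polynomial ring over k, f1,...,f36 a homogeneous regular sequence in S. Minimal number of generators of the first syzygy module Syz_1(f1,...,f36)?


Regular sequence => Koszul complex is the minimal free resolution.
Syz_1 minimally generated by Koszul relations f_i*e_j - f_j*e_i (i<j): mu(Syz_1) = beta_2 = C(m,2) = m(m-1)/2
m=36
36*35/2 = 630


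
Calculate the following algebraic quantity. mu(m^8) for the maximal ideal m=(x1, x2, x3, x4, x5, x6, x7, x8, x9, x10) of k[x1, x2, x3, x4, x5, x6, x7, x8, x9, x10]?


Graded Nakayama: mu(m^d) = dim_k (m^d/m^(d+1)) = #degree-8 monomials in 10 vars
C(n+d-1,d)=C(17,8)=24310


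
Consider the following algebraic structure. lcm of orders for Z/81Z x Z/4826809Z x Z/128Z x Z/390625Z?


Exponent = lcm of the cyclic orders; pairwise coprime => product.
3^4*13^6*2^7*5^8=81*4826809*128*390625=19548576450000000


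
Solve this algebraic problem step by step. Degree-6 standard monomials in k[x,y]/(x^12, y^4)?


k[x,y], I = (x^12, y^4), d = 6
Need i < 12 and d-i < 4.
Range: 3 <= i <= 6.
H(6) = 4


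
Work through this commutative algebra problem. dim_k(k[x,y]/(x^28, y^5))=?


Basis: x^i*y^j, i<28, j<5
28*5=140


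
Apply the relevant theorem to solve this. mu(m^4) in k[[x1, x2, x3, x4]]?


C(n+d-1,d)=C(7,4)=35


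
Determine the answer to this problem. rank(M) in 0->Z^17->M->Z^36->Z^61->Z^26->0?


Alt sum=0:
(-1)^0*17 + (-1)^1*? + (-1)^2*36 + (-1)^3*61 + (-1)^4*26=0
rank(M)=18


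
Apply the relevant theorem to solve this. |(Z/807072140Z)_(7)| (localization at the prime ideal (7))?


7-primary part: 807072140=7^9*20
Size=7^9=40353607


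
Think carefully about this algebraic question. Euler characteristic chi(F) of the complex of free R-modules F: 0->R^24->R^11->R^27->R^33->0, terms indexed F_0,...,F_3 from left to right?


chi = sum (-1)^i * rank:
(-1)^0*24=24
(-1)^1*11=-11
(-1)^2*27=27
(-1)^3*33=-33
chi=7


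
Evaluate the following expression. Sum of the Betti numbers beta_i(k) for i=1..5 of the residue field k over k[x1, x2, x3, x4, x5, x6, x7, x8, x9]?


Koszul resolution: beta_i(k)=C(n,i), n=9
C(9,1)=9, C(9,2)=36, C(9,3)=84, C(9,4)=126, C(9,5)=126
Sum=381


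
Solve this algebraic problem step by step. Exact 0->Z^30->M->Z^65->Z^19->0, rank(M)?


Alt sum=0:
(-1)^0*30 + (-1)^1*? + (-1)^2*65 + (-1)^3*19=0
rank(M)=76


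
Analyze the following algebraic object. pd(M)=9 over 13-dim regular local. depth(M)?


pd+depth=depth(R)=13
depth=13-9=4


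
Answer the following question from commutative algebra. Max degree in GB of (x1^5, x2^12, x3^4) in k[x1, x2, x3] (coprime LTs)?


Pure powers, coprime LTs => already GB.
Degrees: 5, 12, 4
Max=12


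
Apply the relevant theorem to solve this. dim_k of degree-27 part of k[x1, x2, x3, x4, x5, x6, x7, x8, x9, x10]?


C(d+n-1,n-1)=C(36,9)=94143280


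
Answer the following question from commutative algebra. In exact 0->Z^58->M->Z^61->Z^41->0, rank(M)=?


Alt sum=0:
(-1)^0*58 + (-1)^1*? + (-1)^2*61 + (-1)^3*41=0
rank(M)=78


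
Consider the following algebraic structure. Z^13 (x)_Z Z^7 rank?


rank(M(x)N) = rank(M)*rank(N)
13*7 = 91


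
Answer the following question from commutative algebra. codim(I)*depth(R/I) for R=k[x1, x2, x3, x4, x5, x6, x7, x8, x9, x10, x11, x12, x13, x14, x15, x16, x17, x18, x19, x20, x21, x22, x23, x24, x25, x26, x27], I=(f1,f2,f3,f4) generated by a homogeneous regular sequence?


codim=4, depth=dim(R/I)=27-4=23
Product=4*23=92


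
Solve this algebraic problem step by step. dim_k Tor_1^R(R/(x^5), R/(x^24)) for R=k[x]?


Tor_1(R/I,R/J)=(I cap J)/IJ=(x^24)/(x^29)
dim=29-24=min(5,24)=5


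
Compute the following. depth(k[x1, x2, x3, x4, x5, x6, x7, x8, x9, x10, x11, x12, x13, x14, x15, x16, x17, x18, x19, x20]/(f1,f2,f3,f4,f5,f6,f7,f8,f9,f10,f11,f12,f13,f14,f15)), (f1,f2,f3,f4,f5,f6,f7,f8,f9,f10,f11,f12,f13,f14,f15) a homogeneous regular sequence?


depth(R)=20
depth(R/I)=20-15=5


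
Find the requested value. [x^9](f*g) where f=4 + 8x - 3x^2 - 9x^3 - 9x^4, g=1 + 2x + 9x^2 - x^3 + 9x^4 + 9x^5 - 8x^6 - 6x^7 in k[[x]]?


[x^9] = sum a_i*b_j, i+j=9
  -3*-6=18
  -9*-8=72
  -9*9=-81
Sum=9


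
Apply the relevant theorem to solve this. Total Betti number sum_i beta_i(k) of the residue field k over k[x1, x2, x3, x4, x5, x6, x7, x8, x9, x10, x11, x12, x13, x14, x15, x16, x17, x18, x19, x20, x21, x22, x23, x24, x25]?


Koszul resolution: beta_i(k)=C(n,i), n=25
sum_i C(25,i) = 2^25 = 33554432


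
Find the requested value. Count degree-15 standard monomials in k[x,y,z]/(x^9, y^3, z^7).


Need i<9, j<3, k<7 with i+j+k=15.
For each i, j ranges over max(0,15-i-6)..min(2,15-i):
  i=0: j in [9,2] -> 0
  i=1: j in [8,2] -> 0
  i=2: j in [7,2] -> 0
  i=3: j in [6,2] -> 0
  i=4: j in [5,2] -> 0
  i=5: j in [4,2] -> 0
  i=6: j in [3,2] -> 0
  i=7: j in [2,2] -> 1
  i=8: j in [1,2] -> 2
H(15) = 0+0+0+0+0+0+0+1+2 = 3


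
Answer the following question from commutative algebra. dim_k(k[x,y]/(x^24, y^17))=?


Basis: x^i*y^j, i<24, j<17
24*17=408


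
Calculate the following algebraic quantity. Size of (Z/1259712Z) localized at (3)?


3-primary part: 1259712=3^9*64
Size=3^9=19683


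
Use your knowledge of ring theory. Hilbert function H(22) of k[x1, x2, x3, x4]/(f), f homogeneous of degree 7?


C(25,3)-C(18,3)=2300-816=1484


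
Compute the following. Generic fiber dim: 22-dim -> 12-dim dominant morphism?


dim(fiber)=dim(X)-dim(Y)=22-12=10


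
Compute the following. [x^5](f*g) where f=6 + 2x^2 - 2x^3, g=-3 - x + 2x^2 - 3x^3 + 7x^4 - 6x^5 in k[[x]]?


[x^5] = sum a_i*b_j, i+j=5
  6*-6=-36
  2*-3=-6
  -2*2=-4
Sum=-46


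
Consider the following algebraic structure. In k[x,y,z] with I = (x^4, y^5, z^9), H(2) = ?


Need i<4, j<5, k<9 with i+j+k=2.
For each i, j ranges over max(0,2-i-8)..min(4,2-i):
  i=0: j in [0,2] -> 3
  i=1: j in [0,1] -> 2
  i=2: j in [0,0] -> 1
H(2) = 3+2+1 = 6


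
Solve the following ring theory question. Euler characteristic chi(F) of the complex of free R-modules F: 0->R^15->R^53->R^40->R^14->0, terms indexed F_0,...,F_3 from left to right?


chi = sum (-1)^i * rank:
(-1)^0*15=15
(-1)^1*53=-53
(-1)^2*40=40
(-1)^3*14=-14
chi=-12


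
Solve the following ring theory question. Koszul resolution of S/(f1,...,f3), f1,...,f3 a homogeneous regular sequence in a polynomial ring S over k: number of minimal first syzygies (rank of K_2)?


Regular sequence => Koszul complex is the minimal free resolution.
Syz_1 minimally generated by Koszul relations f_i*e_j - f_j*e_i (i<j): mu(Syz_1) = beta_2 = C(m,2) = m(m-1)/2
m=3
3*2/2 = 3


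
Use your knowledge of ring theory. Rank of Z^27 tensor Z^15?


rank(M(x)N) = rank(M)*rank(N)
27*15 = 405


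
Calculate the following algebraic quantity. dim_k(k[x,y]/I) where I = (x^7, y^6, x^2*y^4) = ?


k[x,y]/I, I = (x^7, y^6, x^2*y^4)
Rect: 7x6=42. Corner: (7-2)x(6-4)=10.
dim = 42-10 = 32


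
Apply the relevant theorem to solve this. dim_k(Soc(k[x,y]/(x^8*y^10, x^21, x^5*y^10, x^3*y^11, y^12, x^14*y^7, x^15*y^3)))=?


Socle = ann(m) = span of standard monomials u with x*u, y*u in I (staircase corners).
Redundant generators: x^8*y^10
Minimal generators: x^21, x^15*y^3, x^14*y^7, x^5*y^10, x^3*y^11, y^12
Corners: x^2y^11, x^4y^10, x^13y^9, x^14y^6, x^20y^2
Socle dim=5


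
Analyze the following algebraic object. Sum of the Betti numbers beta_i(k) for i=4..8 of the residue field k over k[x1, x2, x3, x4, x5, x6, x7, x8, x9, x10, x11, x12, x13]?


Koszul resolution: beta_i(k)=C(n,i), n=13
C(13,4)=715, C(13,5)=1287, C(13,6)=1716, C(13,7)=1716, C(13,8)=1287
Sum=6721


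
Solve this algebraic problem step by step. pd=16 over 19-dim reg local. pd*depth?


pd+depth=19
depth=19-16=3
pd*depth=16*3=48


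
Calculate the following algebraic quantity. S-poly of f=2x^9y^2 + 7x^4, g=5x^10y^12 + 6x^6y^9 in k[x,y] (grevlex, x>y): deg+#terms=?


LT(f)=2x^9y^2, LT(g)=5x^10y^12
lcm(LM)=x^10y^12
S(f,g) (scaled by 10 to clear denominators) = 5xy^10*f - 2*g = -12x^6y^9 + 35x^5y^10
2 terms, deg 15.
15+2=17


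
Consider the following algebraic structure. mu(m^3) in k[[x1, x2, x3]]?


C(n+d-1,d)=C(5,3)=10


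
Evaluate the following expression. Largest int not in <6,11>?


gcd(6,11)=1 => F=ab-a-b=6*11-6-11=66-17=49


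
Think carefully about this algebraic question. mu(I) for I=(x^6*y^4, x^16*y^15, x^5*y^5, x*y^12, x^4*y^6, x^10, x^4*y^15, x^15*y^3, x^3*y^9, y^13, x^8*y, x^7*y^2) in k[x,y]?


Remove redundant (divisible by others).
x^4*y^15 redundant.
x^15*y^3 redundant.
x^16*y^15 redundant.
Min: x^10, x^8*y, x^7*y^2, x^6*y^4, x^5*y^5, x^4*y^6, x^3*y^9, x*y^12, y^13
Count=9
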